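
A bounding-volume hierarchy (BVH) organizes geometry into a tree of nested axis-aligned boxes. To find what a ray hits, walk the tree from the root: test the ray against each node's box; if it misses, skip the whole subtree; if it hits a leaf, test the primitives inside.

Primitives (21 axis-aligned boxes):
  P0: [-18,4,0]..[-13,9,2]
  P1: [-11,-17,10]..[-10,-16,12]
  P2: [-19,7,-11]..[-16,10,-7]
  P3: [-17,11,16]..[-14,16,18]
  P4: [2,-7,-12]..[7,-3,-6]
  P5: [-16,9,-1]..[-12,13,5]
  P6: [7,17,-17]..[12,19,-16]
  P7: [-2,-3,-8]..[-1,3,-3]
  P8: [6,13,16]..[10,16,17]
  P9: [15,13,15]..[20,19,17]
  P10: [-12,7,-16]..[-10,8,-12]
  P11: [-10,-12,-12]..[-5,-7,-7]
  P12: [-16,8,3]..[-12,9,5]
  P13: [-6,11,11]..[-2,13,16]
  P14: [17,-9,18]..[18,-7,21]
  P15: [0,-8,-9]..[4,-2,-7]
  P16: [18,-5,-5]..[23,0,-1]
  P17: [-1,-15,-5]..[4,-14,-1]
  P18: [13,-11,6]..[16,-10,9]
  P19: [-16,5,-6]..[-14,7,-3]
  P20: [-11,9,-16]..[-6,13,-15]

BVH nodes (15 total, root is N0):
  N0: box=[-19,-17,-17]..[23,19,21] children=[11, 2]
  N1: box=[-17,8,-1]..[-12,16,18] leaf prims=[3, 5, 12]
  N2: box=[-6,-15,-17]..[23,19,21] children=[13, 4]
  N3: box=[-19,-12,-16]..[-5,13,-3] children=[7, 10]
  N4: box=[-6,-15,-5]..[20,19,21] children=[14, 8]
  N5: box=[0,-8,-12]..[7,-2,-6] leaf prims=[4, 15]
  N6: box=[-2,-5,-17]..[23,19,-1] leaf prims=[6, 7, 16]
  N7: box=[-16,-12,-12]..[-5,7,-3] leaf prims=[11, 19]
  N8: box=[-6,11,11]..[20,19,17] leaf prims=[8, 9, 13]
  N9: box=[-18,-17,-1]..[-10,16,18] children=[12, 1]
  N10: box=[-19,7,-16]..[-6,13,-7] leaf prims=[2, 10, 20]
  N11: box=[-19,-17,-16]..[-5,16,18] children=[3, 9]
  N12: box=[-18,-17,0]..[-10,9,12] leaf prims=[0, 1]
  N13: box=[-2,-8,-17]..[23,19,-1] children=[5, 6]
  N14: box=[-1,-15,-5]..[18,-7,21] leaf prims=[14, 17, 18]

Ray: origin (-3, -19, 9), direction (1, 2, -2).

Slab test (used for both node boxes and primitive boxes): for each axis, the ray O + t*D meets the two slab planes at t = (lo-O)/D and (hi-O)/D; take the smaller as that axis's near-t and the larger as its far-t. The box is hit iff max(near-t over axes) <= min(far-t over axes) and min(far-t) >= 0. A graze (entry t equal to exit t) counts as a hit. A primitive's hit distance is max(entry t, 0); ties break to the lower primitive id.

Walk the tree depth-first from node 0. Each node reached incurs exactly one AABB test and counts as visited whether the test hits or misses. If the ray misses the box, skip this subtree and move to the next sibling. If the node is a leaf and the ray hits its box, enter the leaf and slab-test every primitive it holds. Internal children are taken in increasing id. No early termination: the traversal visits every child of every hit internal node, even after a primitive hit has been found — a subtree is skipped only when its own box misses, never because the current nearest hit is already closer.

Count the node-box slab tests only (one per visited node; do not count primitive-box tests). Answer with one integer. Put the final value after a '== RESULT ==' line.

Trace the traversal:
N0 x:[-16,26] y:[1,19] z:[-6,13] -> hit [1,13], descend [2, 11]
  N2 x:[-3,26] y:[2,19] z:[-6,13] -> hit [2,13], descend [4, 13]
    N4 x:[-3,23] y:[2,19] z:[-6,7] -> hit [2,7], descend [8, 14]
      N8 x:[-3,23] y:[15,19] z:[-4,-1] -> miss, prune
      N14 x:[2,21] y:[2,6] z:[-6,7] -> hit [2,6] leaf, test {P14(miss), P17(miss), P18(miss)}
    N13 x:[1,26] y:[11/2,19] z:[5,13] -> hit [11/2,13], descend [5, 6]
      N5 x:[3,10] y:[11/2,17/2] z:[15/2,21/2] -> hit [15/2,17/2] leaf, test {P4@t=15/2, P15(miss)}
      N6 x:[1,26] y:[7,19] z:[5,13] -> hit [7,13] leaf, test {P6(miss), P7(miss), P16(miss)}
  N11 x:[-16,-2] y:[1,35/2] z:[-9/2,25/2] -> miss, prune

order=[0, 2, 4, 8, 14, 13, 5, 6, 11]  |boxes|=9  |leaves|=3  hit=P4

== RESULT ==
9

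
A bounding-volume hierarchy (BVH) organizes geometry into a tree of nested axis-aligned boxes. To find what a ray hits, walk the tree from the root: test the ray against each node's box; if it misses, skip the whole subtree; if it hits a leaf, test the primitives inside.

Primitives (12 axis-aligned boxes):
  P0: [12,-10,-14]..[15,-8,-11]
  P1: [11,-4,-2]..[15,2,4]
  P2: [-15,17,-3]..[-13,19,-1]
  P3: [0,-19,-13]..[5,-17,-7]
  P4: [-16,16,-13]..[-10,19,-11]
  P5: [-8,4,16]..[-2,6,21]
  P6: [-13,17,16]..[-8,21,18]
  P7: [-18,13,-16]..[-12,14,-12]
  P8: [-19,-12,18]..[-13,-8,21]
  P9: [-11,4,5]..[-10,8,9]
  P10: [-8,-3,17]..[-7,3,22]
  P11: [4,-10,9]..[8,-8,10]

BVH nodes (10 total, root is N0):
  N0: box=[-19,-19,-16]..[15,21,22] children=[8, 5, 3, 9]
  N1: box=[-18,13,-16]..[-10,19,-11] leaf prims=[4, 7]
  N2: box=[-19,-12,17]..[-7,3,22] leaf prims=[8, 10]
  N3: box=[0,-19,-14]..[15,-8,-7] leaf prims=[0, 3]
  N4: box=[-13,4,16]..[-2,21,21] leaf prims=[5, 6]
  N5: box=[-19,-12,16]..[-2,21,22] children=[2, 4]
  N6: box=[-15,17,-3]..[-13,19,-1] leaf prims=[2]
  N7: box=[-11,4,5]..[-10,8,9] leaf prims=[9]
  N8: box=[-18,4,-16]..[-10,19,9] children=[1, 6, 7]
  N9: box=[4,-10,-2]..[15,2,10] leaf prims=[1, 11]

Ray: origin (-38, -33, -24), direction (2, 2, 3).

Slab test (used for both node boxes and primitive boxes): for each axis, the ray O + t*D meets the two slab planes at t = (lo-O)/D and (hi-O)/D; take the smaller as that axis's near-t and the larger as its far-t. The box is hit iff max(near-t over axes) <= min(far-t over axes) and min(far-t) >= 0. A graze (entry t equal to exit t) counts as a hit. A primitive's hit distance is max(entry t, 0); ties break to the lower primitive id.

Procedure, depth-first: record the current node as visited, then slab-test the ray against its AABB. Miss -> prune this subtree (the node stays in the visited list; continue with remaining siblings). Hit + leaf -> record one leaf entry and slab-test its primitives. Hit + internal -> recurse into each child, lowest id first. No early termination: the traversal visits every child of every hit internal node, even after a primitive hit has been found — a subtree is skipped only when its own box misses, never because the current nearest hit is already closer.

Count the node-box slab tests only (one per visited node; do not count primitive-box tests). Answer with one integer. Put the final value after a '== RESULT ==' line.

Trace the traversal:
N0 x:[19/2,53/2] y:[7,27] z:[8/3,46/3] -> hit [19/2,46/3], descend [3, 5, 8, 9]
  N3 x:[19,53/2] y:[7,25/2] z:[10/3,17/3] -> miss, prune
  N5 x:[19/2,18] y:[21/2,27] z:[40/3,46/3] -> hit [40/3,46/3], descend [2, 4]
    N2 x:[19/2,31/2] y:[21/2,18] z:[41/3,46/3] -> hit [41/3,46/3] leaf, test {P8(miss), P10@t=15}
    N4 x:[25/2,18] y:[37/2,27] z:[40/3,15] -> miss, prune
  N8 x:[10,14] y:[37/2,26] z:[8/3,11] -> miss, prune
  N9 x:[21,53/2] y:[23/2,35/2] z:[22/3,34/3] -> miss, prune

order=[0, 3, 5, 2, 4, 8, 9]  |boxes|=7  |leaves|=1  hit=P10

== RESULT ==
7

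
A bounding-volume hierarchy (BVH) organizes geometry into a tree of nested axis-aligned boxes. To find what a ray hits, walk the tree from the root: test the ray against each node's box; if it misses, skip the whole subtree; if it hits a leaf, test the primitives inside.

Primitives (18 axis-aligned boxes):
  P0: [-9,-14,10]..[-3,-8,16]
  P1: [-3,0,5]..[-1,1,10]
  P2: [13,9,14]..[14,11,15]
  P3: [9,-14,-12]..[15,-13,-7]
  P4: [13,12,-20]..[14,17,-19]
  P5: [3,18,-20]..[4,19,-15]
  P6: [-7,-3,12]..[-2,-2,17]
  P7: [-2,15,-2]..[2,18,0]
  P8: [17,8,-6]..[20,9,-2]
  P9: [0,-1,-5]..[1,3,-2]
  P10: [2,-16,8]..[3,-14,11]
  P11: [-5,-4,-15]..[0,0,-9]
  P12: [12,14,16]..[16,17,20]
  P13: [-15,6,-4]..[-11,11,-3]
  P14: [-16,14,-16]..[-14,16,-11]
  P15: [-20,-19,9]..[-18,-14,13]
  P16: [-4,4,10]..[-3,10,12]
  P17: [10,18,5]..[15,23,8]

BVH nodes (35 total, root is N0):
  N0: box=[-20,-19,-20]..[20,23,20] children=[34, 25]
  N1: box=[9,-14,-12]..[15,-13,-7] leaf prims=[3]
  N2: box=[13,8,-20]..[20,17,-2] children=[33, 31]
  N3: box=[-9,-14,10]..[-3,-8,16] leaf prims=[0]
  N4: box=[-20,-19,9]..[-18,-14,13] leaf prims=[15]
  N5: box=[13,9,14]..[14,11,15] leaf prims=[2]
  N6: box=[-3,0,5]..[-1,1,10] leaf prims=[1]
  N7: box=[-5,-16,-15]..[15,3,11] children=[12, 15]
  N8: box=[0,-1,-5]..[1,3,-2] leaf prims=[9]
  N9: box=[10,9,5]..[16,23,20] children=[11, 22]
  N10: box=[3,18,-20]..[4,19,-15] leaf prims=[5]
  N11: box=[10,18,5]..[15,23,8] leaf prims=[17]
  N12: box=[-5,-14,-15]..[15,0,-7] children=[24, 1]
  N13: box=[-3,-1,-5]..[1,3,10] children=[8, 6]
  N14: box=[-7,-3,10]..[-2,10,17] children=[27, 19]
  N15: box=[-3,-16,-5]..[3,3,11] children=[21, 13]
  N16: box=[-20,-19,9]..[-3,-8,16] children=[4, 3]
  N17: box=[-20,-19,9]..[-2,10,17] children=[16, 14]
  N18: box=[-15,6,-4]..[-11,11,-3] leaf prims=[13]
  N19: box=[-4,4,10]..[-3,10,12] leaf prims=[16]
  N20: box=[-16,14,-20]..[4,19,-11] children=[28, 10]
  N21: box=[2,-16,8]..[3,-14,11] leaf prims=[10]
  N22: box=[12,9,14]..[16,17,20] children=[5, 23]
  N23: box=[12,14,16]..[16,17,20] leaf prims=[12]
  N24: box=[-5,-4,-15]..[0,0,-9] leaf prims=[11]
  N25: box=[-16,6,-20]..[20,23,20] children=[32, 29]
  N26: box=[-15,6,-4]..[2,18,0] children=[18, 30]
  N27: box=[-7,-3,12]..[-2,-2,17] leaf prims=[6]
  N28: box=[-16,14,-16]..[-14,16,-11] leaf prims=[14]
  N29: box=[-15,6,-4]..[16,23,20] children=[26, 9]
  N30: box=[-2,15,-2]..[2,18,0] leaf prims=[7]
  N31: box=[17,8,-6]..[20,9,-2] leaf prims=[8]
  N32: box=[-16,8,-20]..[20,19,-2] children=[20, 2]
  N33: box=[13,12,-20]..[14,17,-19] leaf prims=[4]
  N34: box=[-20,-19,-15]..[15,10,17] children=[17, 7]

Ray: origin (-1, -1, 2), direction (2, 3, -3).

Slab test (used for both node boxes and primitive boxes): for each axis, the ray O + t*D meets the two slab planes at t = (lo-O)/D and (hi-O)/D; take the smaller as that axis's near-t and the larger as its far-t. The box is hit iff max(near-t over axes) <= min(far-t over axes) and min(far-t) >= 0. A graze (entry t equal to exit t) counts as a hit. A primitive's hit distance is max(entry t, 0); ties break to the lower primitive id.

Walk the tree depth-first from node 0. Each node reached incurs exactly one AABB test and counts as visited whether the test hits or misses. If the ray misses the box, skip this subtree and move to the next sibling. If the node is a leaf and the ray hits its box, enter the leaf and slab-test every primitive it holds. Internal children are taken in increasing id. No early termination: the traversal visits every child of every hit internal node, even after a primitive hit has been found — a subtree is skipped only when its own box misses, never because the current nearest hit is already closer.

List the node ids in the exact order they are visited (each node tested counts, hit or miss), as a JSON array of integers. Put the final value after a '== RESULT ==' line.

Walk:
N0 x:[-19/2,21/2] y:[-6,8] z:[-6,22/3] -> hit [-6,22/3], descend [25, 34]
  N25 x:[-15/2,21/2] y:[7/3,8] z:[-6,22/3] -> hit [7/3,22/3], descend [29, 32]
    N29 x:[-7,17/2] y:[7/3,8] z:[-6,2] -> miss, prune
    N32 x:[-15/2,21/2] y:[3,20/3] z:[4/3,22/3] -> hit [3,20/3], descend [2, 20]
      N2 x:[7,21/2] y:[3,6] z:[4/3,22/3] -> miss, prune
      N20 x:[-15/2,5/2] y:[5,20/3] z:[13/3,22/3] -> miss, prune
  N34 x:[-19/2,8] y:[-6,11/3] z:[-5,17/3] -> hit [-5,11/3], descend [7, 17]
    N7 x:[-2,8] y:[-5,4/3] z:[-3,17/3] -> hit [-2,4/3], descend [12, 15]
      N12 x:[-2,8] y:[-13/3,1/3] z:[3,17/3] -> miss, prune
      N15 x:[-1,2] y:[-5,4/3] z:[-3,7/3] -> hit [-1,4/3], descend [13, 21]
        N13 x:[-1,1] y:[0,4/3] z:[-8/3,7/3] -> hit [0,1], descend [6, 8]
          N6 x:[-1,0] y:[1/3,2/3] z:[-8/3,-1] -> miss, prune
          N8 x:[1/2,1] y:[0,4/3] z:[4/3,7/3] -> miss, prune
        N21 x:[3/2,2] y:[-5,-13/3] z:[-3,-2] -> miss, prune
    N17 x:[-19/2,-1/2] y:[-6,11/3] z:[-5,-7/3] -> miss, prune

15 AABB tests over nodes [0, 25, 29, 32, 2, 20, 34, 7, 12, 15, 13, 6, 8, 21, 17]; 0 leaves entered; closest miss.

== RESULT ==
[0, 25, 29, 32, 2, 20, 34, 7, 12, 15, 13, 6, 8, 21, 17]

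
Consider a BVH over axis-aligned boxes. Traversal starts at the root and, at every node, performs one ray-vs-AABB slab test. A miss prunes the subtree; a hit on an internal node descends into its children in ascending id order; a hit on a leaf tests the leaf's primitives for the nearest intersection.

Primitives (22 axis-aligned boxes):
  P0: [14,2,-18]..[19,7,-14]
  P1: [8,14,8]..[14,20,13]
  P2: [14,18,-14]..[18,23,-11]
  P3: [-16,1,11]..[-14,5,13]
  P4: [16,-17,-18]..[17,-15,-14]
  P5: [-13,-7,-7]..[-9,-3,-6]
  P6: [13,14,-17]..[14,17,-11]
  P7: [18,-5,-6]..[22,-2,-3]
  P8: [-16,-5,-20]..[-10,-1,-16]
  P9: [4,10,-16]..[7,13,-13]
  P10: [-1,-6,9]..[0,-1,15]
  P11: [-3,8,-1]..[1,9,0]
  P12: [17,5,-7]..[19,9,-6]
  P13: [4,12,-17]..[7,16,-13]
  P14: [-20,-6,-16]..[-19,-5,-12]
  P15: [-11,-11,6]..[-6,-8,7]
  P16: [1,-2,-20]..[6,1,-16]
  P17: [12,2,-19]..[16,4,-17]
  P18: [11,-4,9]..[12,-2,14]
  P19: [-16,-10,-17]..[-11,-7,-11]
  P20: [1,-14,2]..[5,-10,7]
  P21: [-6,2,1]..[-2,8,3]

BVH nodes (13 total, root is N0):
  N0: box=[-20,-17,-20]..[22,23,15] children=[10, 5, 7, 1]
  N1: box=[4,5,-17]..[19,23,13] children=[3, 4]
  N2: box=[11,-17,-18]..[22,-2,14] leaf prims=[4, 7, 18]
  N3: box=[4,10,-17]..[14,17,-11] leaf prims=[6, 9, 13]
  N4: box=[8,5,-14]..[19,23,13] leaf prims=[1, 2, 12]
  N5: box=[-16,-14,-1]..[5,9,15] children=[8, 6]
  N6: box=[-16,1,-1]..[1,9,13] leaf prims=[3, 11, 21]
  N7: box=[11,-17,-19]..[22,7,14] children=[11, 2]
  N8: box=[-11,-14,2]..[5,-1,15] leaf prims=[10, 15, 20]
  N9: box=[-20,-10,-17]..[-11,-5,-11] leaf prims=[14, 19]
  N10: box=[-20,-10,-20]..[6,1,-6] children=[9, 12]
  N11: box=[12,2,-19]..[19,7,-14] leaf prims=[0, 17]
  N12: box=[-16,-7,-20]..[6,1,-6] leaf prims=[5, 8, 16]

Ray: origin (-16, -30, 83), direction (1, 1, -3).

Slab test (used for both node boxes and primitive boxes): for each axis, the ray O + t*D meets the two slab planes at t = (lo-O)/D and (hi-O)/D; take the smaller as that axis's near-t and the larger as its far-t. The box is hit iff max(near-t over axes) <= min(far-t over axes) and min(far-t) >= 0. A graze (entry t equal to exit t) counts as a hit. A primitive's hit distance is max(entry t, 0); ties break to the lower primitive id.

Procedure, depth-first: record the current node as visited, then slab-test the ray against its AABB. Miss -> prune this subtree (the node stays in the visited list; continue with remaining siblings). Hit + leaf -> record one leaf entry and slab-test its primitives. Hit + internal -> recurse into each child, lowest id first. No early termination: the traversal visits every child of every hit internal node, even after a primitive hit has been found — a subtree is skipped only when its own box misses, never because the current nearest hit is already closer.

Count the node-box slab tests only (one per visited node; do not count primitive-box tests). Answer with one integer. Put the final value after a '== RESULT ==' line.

Traverse from the root:
N0 x:[-4,38] y:[13,53] z:[68/3,103/3] -> hit [68/3,103/3], descend [1, 5, 7, 10]
  N1 x:[20,35] y:[35,53] z:[70/3,100/3] -> miss, prune
  N5 x:[0,21] y:[16,39] z:[68/3,28] -> miss, prune
  N7 x:[27,38] y:[13,37] z:[23,34] -> hit [27,34], descend [2, 11]
    N2 x:[27,38] y:[13,28] z:[23,101/3] -> hit [27,28] leaf, test {P4(miss), P7(miss), P18(miss)}
    N11 x:[28,35] y:[32,37] z:[97/3,34] -> hit [97/3,34] leaf, test {P0@t=97/3, P17(miss)}
  N10 x:[-4,22] y:[20,31] z:[89/3,103/3] -> miss, prune

Visited [0, 1, 5, 7, 2, 11, 10]. Tests: 7 box, 2 leaf. Nearest: P0.

== RESULT ==
7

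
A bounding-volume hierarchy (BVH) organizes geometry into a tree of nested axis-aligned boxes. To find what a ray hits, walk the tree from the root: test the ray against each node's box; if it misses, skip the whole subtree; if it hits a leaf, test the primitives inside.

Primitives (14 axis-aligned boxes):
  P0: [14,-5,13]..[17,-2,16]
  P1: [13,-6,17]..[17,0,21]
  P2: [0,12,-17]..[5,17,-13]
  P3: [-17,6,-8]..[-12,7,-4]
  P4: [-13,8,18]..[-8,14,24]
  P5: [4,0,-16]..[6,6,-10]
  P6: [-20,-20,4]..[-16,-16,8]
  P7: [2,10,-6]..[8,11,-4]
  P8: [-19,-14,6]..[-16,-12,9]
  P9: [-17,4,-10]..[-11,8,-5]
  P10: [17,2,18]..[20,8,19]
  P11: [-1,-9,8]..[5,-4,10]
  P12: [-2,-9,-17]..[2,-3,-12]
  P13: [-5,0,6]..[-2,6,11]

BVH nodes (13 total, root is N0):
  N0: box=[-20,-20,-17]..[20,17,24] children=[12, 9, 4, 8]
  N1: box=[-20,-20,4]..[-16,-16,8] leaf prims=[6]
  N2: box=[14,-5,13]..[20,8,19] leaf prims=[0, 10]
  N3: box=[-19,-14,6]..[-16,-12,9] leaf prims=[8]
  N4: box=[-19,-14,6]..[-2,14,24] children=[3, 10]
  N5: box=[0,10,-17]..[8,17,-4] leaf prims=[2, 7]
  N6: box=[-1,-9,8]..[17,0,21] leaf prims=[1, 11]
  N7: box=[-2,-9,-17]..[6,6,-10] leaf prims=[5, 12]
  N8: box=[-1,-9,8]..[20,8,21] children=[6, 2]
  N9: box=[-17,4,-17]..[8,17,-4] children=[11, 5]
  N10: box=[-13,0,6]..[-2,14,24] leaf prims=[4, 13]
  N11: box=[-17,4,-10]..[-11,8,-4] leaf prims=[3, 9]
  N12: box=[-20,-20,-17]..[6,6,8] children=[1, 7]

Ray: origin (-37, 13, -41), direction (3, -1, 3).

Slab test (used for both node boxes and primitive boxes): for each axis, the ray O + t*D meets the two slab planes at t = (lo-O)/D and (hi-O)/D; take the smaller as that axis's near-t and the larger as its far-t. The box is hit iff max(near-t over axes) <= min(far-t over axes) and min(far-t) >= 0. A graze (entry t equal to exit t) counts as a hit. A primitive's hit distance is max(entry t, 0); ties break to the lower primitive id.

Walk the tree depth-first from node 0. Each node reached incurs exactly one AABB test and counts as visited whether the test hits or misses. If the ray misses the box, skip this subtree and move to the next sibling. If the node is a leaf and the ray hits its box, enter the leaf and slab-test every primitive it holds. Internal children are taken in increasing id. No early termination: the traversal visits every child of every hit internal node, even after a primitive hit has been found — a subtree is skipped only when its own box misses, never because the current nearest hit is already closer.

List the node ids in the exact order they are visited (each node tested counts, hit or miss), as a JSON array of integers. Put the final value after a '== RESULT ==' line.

Walk:
N0 x:[17/3,19] y:[-4,33] z:[8,65/3] -> hit [8,19], descend [4, 8, 9, 12]
  N4 x:[6,35/3] y:[-1,27] z:[47/3,65/3] -> miss, prune
  N8 x:[12,19] y:[5,22] z:[49/3,62/3] -> hit [49/3,19], descend [2, 6]
    N2 x:[17,19] y:[5,18] z:[18,20] -> hit [18,18] leaf, test {P0@t=18, P10(miss)}
    N6 x:[12,18] y:[13,22] z:[49/3,62/3] -> hit [49/3,18] leaf, test {P1(miss), P11(miss)}
  N9 x:[20/3,15] y:[-4,9] z:[8,37/3] -> hit [8,9], descend [5, 11]
    N5 x:[37/3,15] y:[-4,3] z:[8,37/3] -> miss, prune
    N11 x:[20/3,26/3] y:[5,9] z:[31/3,37/3] -> miss, prune
  N12 x:[17/3,43/3] y:[7,33] z:[8,49/3] -> hit [8,43/3], descend [1, 7]
    N1 x:[17/3,7] y:[29,33] z:[15,49/3] -> miss, prune
    N7 x:[35/3,43/3] y:[7,22] z:[8,31/3] -> miss, prune

Summary -> nodes [0, 4, 8, 2, 6, 9, 5, 11, 12, 1, 7]; box-tests=11; leaf-entries=2; first=P0

== RESULT ==
[0, 4, 8, 2, 6, 9, 5, 11, 12, 1, 7]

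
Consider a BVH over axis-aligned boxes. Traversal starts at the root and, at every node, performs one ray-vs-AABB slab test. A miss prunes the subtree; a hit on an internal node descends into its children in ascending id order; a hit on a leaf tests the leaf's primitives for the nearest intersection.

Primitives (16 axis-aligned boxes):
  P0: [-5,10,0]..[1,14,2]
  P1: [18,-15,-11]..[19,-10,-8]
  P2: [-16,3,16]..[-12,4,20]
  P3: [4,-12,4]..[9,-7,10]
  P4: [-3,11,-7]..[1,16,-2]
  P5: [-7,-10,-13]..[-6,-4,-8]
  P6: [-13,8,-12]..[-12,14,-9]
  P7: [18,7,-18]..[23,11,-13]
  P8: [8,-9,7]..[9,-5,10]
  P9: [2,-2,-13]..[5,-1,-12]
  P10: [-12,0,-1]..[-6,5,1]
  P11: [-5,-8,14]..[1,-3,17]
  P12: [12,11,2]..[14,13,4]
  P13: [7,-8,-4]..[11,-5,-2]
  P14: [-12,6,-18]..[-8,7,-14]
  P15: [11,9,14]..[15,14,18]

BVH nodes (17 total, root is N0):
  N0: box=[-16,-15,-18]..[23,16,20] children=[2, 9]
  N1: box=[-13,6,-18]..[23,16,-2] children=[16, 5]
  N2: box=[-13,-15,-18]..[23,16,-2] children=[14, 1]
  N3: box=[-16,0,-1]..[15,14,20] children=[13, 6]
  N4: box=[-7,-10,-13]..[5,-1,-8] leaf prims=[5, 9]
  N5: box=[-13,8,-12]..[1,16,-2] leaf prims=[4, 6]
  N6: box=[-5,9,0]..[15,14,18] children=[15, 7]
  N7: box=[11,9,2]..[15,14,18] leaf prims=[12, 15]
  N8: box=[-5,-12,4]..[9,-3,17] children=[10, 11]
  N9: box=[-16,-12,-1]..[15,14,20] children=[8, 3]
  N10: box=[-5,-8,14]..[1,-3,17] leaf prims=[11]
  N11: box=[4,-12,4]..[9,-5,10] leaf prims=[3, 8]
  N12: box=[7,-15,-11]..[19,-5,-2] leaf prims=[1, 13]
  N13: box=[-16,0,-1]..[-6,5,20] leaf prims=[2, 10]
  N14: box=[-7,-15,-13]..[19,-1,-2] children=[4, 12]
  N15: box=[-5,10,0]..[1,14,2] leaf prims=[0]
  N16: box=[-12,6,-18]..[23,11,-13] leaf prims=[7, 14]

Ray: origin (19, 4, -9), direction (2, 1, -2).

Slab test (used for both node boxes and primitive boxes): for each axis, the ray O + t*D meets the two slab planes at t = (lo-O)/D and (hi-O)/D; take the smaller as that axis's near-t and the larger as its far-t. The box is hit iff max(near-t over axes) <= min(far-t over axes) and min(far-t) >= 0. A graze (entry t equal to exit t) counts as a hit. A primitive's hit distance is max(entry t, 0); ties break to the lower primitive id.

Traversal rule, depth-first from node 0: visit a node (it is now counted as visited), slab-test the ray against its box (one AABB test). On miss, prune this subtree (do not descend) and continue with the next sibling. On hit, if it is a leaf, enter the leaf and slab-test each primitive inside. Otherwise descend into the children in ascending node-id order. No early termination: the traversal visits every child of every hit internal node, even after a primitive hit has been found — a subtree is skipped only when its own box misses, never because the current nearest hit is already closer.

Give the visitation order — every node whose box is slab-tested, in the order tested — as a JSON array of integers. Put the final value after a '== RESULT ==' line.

Walk:
N0 x:[-35/2,2] y:[-19,12] z:[-29/2,9/2] -> hit [-29/2,2], descend [2, 9]
  N2 x:[-16,2] y:[-19,12] z:[-7/2,9/2] -> hit [-7/2,2], descend [1, 14]
    N1 x:[-16,2] y:[2,12] z:[-7/2,9/2] -> hit [2,2], descend [5, 16]
      N5 x:[-16,-9] y:[4,12] z:[-7/2,3/2] -> miss, prune
      N16 x:[-31/2,2] y:[2,7] z:[2,9/2] -> hit [2,2] leaf, test {P7(miss), P14(miss)}
    N14 x:[-13,0] y:[-19,-5] z:[-7/2,2] -> miss, prune
  N9 x:[-35/2,-2] y:[-16,10] z:[-29/2,-4] -> miss, prune

Visited [0, 2, 1, 5, 16, 14, 9]. Tests: 7 box, 1 leaf. Nearest: miss.

== RESULT ==
[0, 2, 1, 5, 16, 14, 9]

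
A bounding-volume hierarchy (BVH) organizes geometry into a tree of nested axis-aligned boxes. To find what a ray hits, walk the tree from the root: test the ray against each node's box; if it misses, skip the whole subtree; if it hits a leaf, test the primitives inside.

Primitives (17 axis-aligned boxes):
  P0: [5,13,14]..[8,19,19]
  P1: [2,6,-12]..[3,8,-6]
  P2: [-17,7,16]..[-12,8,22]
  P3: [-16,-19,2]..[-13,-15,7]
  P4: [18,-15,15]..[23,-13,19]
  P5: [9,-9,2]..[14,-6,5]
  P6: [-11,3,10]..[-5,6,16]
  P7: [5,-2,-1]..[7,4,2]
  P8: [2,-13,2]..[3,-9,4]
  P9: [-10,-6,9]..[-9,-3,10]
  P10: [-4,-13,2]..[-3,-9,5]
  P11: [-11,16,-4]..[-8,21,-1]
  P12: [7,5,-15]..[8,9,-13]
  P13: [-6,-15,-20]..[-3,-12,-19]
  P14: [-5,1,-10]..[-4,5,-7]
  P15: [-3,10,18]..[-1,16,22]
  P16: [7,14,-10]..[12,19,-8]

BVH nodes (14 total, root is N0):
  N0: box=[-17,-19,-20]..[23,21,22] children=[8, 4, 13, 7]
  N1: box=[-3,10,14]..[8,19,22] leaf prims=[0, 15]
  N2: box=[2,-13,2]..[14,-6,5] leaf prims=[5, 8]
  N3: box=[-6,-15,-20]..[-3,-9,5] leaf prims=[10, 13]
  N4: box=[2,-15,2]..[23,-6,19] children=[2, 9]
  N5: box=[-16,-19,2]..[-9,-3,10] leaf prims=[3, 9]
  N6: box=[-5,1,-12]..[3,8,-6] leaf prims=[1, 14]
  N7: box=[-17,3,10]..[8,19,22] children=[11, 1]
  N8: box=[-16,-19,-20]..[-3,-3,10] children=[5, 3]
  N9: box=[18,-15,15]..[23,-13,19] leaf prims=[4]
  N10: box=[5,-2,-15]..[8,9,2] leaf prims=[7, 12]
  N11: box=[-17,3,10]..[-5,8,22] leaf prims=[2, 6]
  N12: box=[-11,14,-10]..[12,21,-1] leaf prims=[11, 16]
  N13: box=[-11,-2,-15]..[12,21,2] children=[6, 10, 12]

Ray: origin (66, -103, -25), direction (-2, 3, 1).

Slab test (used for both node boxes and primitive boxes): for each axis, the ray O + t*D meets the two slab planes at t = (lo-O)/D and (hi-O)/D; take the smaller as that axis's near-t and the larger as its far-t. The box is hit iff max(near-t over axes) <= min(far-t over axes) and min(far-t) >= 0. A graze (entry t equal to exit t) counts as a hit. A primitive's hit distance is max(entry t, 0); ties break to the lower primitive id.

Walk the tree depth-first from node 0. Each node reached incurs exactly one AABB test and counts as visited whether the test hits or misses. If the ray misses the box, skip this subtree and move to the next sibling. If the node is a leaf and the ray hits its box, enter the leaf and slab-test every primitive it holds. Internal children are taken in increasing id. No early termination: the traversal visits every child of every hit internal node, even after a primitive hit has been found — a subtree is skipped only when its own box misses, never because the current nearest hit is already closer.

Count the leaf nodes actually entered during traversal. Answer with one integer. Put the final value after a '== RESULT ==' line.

Walk:
N0 x:[43/2,83/2] y:[28,124/3] z:[5,47] -> hit [28,124/3], descend [4, 7, 8, 13]
  N4 x:[43/2,32] y:[88/3,97/3] z:[27,44] -> hit [88/3,32], descend [2, 9]
    N2 x:[26,32] y:[30,97/3] z:[27,30] -> hit [30,30] leaf, test {P5(miss), P8(miss)}
    N9 x:[43/2,24] y:[88/3,30] z:[40,44] -> miss, prune
  N7 x:[29,83/2] y:[106/3,122/3] z:[35,47] -> hit [106/3,122/3], descend [1, 11]
    N1 x:[29,69/2] y:[113/3,122/3] z:[39,47] -> miss, prune
    N11 x:[71/2,83/2] y:[106/3,37] z:[35,47] -> hit [71/2,37] leaf, test {P2(miss), P6@t=71/2}
  N8 x:[69/2,41] y:[28,100/3] z:[5,35] -> miss, prune
  N13 x:[27,77/2] y:[101/3,124/3] z:[10,27] -> miss, prune

order=[0, 4, 2, 9, 7, 1, 11, 8, 13]  |boxes|=9  |leaves|=2  hit=P6

== RESULT ==
2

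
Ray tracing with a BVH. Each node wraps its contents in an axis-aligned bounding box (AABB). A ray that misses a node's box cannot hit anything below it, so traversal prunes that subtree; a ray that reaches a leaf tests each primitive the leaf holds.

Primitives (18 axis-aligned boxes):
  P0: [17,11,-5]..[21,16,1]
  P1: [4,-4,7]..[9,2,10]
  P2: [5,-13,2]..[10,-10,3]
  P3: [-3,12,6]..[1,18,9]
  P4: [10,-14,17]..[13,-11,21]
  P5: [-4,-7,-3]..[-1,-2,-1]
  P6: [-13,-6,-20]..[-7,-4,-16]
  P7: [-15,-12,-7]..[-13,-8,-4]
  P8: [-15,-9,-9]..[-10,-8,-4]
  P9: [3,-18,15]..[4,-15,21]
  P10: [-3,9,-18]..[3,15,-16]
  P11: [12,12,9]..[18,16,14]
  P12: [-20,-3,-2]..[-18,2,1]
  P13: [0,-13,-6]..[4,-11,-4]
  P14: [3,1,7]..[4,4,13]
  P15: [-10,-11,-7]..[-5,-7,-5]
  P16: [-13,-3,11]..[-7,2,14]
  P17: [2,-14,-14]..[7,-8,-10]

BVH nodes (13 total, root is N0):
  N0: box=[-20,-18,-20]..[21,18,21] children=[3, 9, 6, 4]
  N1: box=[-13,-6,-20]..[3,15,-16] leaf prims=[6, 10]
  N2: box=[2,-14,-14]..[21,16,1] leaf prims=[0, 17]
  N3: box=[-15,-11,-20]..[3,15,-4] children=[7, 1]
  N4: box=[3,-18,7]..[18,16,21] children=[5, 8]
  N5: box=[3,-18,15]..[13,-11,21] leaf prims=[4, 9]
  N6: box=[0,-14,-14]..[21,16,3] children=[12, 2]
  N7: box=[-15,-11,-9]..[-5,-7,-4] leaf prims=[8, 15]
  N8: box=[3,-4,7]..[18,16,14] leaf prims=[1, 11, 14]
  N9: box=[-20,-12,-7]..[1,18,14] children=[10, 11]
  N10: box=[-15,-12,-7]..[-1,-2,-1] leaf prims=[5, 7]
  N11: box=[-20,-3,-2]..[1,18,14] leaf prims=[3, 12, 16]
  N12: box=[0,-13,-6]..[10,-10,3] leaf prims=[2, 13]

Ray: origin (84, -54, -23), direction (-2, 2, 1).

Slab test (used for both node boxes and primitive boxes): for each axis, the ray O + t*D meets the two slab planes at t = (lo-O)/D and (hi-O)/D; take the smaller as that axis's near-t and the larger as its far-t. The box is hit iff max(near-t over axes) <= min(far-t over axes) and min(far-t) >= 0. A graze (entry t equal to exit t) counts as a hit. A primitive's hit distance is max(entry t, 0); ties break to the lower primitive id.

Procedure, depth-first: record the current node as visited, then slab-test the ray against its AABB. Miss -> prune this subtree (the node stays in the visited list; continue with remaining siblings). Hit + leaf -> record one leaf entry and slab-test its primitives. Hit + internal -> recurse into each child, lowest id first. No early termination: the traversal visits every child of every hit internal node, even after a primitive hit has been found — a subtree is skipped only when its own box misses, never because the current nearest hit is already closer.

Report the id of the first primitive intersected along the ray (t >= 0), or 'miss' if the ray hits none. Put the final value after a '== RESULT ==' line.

Walk:
N0 x:[63/2,52] y:[18,36] z:[3,44] -> hit [63/2,36], descend [3, 4, 6, 9]
  N3 x:[81/2,99/2] y:[43/2,69/2] z:[3,19] -> miss, prune
  N4 x:[33,81/2] y:[18,35] z:[30,44] -> hit [33,35], descend [5, 8]
    N5 x:[71/2,81/2] y:[18,43/2] z:[38,44] -> miss, prune
    N8 x:[33,81/2] y:[25,35] z:[30,37] -> hit [33,35] leaf, test {P1(miss), P11@t=33, P14(miss)}
  N6 x:[63/2,42] y:[20,35] z:[9,26] -> miss, prune
  N9 x:[83/2,52] y:[21,36] z:[16,37] -> miss, prune

order=[0, 3, 4, 5, 8, 6, 9]  |boxes|=7  |leaves|=1  hit=P11

== RESULT ==
11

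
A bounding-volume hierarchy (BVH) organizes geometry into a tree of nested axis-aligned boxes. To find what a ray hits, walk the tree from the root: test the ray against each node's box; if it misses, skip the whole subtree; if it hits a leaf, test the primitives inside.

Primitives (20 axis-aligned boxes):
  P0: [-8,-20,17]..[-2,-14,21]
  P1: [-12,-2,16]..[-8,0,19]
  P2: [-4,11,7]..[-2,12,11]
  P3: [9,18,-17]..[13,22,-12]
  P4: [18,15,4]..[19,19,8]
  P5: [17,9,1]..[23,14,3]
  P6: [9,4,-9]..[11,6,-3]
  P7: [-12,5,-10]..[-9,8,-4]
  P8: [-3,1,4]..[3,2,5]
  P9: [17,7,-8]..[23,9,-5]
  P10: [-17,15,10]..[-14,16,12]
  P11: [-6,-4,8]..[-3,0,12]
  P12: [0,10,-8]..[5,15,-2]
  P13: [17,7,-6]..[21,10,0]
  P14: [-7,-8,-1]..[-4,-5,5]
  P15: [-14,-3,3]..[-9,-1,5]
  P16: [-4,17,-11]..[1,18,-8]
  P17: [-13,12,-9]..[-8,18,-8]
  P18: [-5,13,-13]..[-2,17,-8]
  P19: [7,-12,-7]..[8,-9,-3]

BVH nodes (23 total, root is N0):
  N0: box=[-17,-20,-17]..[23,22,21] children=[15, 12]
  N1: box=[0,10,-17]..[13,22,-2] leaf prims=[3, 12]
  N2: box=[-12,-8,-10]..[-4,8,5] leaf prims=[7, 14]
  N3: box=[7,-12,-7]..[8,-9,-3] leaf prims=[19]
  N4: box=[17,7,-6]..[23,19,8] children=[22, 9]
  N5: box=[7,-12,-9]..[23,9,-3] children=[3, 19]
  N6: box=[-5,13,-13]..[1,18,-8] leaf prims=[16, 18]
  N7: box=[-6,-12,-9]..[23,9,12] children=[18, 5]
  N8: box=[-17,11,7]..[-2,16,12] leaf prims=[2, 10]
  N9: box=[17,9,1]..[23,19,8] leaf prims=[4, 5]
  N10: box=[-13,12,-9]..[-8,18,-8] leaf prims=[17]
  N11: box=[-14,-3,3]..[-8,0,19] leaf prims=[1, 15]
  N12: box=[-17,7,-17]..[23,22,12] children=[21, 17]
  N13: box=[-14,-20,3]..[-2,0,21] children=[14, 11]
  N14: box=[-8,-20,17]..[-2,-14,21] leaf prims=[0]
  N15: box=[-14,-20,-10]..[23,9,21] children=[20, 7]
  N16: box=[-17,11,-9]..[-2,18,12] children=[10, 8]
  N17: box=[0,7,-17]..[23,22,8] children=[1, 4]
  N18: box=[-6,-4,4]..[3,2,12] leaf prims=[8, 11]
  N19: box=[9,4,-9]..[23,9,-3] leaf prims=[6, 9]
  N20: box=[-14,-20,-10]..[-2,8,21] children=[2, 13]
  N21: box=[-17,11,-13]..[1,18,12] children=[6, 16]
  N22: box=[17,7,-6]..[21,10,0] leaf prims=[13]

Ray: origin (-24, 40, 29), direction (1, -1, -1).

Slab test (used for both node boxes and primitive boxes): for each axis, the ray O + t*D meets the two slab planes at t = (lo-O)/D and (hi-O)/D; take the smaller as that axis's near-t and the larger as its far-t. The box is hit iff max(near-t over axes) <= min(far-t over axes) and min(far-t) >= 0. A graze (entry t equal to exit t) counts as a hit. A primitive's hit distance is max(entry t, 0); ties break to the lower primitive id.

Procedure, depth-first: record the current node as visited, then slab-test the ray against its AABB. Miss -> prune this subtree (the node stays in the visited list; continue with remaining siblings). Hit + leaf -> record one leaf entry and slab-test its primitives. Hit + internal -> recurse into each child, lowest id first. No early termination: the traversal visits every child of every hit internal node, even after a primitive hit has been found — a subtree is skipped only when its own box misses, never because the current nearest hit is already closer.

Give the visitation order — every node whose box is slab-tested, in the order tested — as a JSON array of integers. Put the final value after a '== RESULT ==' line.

Trace the traversal:
N0 x:[7,47] y:[18,60] z:[8,46] -> hit [18,46], descend [12, 15]
  N12 x:[7,47] y:[18,33] z:[17,46] -> hit [18,33], descend [17, 21]
    N17 x:[24,47] y:[18,33] z:[21,46] -> hit [24,33], descend [1, 4]
      N1 x:[24,37] y:[18,30] z:[31,46] -> miss, prune
      N4 x:[41,47] y:[21,33] z:[21,35] -> miss, prune
    N21 x:[7,25] y:[22,29] z:[17,42] -> hit [22,25], descend [6, 16]
      N6 x:[19,25] y:[22,27] z:[37,42] -> miss, prune
      N16 x:[7,22] y:[22,29] z:[17,38] -> hit [22,22], descend [8, 10]
        N8 x:[7,22] y:[24,29] z:[17,22] -> miss, prune
        N10 x:[11,16] y:[22,28] z:[37,38] -> miss, prune
  N15 x:[10,47] y:[31,60] z:[8,39] -> hit [31,39], descend [7, 20]
    N7 x:[18,47] y:[31,52] z:[17,38] -> hit [31,38], descend [5, 18]
      N5 x:[31,47] y:[31,52] z:[32,38] -> hit [32,38], descend [3, 19]
        N3 x:[31,32] y:[49,52] z:[32,36] -> miss, prune
        N19 x:[33,47] y:[31,36] z:[32,38] -> hit [33,36] leaf, test {P6@t=34, P9(miss)}
      N18 x:[18,27] y:[38,44] z:[17,25] -> miss, prune
    N20 x:[10,22] y:[32,60] z:[8,39] -> miss, prune

order=[0, 12, 17, 1, 4, 21, 6, 16, 8, 10, 15, 7, 5, 3, 19, 18, 20]  |boxes|=17  |leaves|=1  hit=P6

== RESULT ==
[0, 12, 17, 1, 4, 21, 6, 16, 8, 10, 15, 7, 5, 3, 19, 18, 20]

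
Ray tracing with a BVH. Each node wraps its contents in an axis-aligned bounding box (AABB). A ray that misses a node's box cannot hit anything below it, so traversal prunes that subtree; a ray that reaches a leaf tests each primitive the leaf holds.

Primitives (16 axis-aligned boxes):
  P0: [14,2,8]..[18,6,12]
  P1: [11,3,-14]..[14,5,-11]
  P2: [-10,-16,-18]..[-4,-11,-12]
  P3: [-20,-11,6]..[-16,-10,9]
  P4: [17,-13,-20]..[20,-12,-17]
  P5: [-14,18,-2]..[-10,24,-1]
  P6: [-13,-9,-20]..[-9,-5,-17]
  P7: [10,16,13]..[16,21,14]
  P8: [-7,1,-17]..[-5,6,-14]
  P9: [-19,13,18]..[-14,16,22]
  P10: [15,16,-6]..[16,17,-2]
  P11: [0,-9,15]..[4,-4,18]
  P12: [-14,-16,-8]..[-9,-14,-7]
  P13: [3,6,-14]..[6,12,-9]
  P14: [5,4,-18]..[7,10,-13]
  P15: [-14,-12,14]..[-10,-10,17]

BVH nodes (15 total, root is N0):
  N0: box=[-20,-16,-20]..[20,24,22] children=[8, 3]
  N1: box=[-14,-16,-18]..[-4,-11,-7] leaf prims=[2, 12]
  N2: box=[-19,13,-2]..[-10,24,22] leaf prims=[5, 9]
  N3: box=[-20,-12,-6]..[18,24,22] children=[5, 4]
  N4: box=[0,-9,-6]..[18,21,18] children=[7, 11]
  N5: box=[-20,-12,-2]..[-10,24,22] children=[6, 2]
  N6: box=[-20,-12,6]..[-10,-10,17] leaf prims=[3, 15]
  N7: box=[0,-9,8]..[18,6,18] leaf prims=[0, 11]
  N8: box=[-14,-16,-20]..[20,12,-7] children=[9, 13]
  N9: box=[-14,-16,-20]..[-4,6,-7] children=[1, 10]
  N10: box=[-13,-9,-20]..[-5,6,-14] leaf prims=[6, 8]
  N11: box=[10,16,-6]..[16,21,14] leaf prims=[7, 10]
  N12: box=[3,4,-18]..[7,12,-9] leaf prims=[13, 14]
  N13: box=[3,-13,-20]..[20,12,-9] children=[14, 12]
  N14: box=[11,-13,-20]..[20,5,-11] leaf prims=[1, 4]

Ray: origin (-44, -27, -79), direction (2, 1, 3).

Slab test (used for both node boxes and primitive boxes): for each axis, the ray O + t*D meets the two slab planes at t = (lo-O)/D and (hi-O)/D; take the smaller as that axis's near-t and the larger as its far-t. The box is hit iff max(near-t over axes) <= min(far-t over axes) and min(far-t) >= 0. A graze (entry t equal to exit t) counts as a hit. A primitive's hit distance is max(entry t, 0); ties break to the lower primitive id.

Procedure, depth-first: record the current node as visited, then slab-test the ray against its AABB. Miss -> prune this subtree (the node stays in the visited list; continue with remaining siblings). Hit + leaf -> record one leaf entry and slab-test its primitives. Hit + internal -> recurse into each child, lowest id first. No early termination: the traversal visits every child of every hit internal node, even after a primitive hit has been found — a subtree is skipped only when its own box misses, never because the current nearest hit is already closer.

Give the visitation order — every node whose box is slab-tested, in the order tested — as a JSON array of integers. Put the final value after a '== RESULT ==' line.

Walk:
N0 x:[12,32] y:[11,51] z:[59/3,101/3] -> hit [59/3,32], descend [3, 8]
  N3 x:[12,31] y:[15,51] z:[73/3,101/3] -> hit [73/3,31], descend [4, 5]
    N4 x:[22,31] y:[18,48] z:[73/3,97/3] -> hit [73/3,31], descend [7, 11]
      N7 x:[22,31] y:[18,33] z:[29,97/3] -> hit [29,31] leaf, test {P0@t=29, P11(miss)}
      N11 x:[27,30] y:[43,48] z:[73/3,31] -> miss, prune
    N5 x:[12,17] y:[15,51] z:[77/3,101/3] -> miss, prune
  N8 x:[15,32] y:[11,39] z:[59/3,24] -> hit [59/3,24], descend [9, 13]
    N9 x:[15,20] y:[11,33] z:[59/3,24] -> hit [59/3,20], descend [1, 10]
      N1 x:[15,20] y:[11,16] z:[61/3,24] -> miss, prune
      N10 x:[31/2,39/2] y:[18,33] z:[59/3,65/3] -> miss, prune
    N13 x:[47/2,32] y:[14,39] z:[59/3,70/3] -> miss, prune

Visited [0, 3, 4, 7, 11, 5, 8, 9, 1, 10, 13]. Tests: 11 box, 1 leaf. Nearest: P0.

== RESULT ==
[0, 3, 4, 7, 11, 5, 8, 9, 1, 10, 13]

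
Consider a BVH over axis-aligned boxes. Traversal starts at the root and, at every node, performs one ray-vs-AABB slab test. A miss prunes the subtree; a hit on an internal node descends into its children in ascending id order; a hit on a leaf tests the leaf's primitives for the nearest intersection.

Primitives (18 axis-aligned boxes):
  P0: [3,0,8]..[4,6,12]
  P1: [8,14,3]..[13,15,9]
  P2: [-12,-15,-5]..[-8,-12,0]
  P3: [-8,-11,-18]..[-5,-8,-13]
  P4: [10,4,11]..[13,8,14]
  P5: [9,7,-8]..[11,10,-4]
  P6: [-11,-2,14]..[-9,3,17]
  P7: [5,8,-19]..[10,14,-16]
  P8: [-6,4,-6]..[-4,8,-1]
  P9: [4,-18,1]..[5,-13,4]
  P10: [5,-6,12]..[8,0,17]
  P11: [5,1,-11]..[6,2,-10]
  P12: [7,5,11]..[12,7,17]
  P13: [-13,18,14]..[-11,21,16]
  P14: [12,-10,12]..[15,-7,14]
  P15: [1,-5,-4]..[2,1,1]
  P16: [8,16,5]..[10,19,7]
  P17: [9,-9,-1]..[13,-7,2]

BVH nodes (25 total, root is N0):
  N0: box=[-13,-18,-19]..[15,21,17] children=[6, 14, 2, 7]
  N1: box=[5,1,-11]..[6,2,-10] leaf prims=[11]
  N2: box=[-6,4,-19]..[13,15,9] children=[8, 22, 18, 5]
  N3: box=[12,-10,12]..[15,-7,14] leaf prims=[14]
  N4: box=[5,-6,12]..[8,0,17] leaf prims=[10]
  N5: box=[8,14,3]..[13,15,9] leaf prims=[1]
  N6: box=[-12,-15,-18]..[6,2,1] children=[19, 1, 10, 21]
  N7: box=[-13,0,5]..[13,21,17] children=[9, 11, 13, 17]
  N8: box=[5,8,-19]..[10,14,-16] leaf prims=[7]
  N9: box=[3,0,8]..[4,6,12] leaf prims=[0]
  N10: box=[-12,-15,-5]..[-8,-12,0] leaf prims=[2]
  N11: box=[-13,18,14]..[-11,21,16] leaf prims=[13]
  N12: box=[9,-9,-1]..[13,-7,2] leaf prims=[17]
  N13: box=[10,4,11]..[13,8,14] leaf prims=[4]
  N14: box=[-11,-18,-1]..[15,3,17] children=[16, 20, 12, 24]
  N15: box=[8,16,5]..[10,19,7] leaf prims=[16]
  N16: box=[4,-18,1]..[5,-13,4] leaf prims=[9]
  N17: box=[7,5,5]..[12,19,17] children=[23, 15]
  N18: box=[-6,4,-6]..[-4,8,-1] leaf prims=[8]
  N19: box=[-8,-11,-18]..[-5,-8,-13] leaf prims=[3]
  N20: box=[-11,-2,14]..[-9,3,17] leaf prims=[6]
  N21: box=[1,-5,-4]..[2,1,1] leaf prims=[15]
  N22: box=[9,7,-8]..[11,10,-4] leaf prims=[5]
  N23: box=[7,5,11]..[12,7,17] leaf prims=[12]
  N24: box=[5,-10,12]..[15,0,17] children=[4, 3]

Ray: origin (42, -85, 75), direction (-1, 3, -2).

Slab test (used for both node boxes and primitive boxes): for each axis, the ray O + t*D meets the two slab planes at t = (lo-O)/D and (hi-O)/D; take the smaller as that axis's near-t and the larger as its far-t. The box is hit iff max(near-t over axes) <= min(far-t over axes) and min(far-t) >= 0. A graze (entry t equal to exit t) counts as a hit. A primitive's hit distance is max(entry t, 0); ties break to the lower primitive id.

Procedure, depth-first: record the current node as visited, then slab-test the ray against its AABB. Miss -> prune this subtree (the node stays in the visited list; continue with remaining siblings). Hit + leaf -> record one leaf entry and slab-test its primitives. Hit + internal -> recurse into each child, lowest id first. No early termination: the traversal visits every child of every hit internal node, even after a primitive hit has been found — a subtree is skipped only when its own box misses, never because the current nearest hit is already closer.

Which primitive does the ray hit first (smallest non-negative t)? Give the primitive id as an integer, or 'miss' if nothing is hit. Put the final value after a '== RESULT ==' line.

Traverse from the root:
N0 x:[27,55] y:[67/3,106/3] z:[29,47] -> hit [29,106/3], descend [2, 6, 7, 14]
  N2 x:[29,48] y:[89/3,100/3] z:[33,47] -> hit [33,100/3], descend [5, 8, 18, 22]
    N5 x:[29,34] y:[33,100/3] z:[33,36] -> hit [33,100/3] leaf, test {P1@t=33}
    N8 x:[32,37] y:[31,33] z:[91/2,47] -> miss, prune
    N18 x:[46,48] y:[89/3,31] z:[38,81/2] -> miss, prune
    N22 x:[31,33] y:[92/3,95/3] z:[79/2,83/2] -> miss, prune
  N6 x:[36,54] y:[70/3,29] z:[37,93/2] -> miss, prune
  N7 x:[29,55] y:[85/3,106/3] z:[29,35] -> hit [29,35], descend [9, 11, 13, 17]
    N9 x:[38,39] y:[85/3,91/3] z:[63/2,67/2] -> miss, prune
    N11 x:[53,55] y:[103/3,106/3] z:[59/2,61/2] -> miss, prune
    N13 x:[29,32] y:[89/3,31] z:[61/2,32] -> hit [61/2,31] leaf, test {P4@t=61/2}
    N17 x:[30,35] y:[30,104/3] z:[29,35] -> hit [30,104/3], descend [15, 23]
      N15 x:[32,34] y:[101/3,104/3] z:[34,35] -> hit [34,34] leaf, test {P16@t=34}
      N23 x:[30,35] y:[30,92/3] z:[29,32] -> hit [30,92/3] leaf, test {P12@t=30}
  N14 x:[27,53] y:[67/3,88/3] z:[29,38] -> hit [29,88/3], descend [12, 16, 20, 24]
    N12 x:[29,33] y:[76/3,26] z:[73/2,38] -> miss, prune
    N16 x:[37,38] y:[67/3,24] z:[71/2,37] -> miss, prune
    N20 x:[51,53] y:[83/3,88/3] z:[29,61/2] -> miss, prune
    N24 x:[27,37] y:[25,85/3] z:[29,63/2] -> miss, prune

order=[0, 2, 5, 8, 18, 22, 6, 7, 9, 11, 13, 17, 15, 23, 14, 12, 16, 20, 24]  |boxes|=19  |leaves|=4  hit=P12

== RESULT ==
12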